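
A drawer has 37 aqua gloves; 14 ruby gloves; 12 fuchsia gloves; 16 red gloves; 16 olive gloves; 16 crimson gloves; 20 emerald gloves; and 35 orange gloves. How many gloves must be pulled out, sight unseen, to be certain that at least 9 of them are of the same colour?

An adversary could hand out at most 8 gloves per colour: 8 + 8 + 8 + 8 + 8 + 8 + 8 + 8 = 64 gloves and still no colour has 9.
By the pigeonhole principle, one more glove lands in a colour already at 8, so 65 draws are enough and 64 are not.

65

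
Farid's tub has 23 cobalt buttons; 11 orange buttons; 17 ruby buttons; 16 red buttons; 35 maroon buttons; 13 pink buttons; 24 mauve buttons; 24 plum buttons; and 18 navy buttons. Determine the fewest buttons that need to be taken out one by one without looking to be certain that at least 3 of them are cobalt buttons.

In the worst case for collecting cobalt buttons, every non-cobalt button comes out first.
There are 11 + 17 + 16 + 35 + 13 + 24 + 24 + 18 = 158 non-cobalt buttons altogether.
After those, each further button must be cobalt, so 158 + 3 = 161 draws guarantee 3 cobalt buttons.

161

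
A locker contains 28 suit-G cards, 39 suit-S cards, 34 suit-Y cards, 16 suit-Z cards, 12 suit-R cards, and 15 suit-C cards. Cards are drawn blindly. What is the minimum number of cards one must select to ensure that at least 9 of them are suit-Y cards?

In the worst case for collecting suit-Y cards, every non-suit-Y card comes out first.
There are 28 + 39 + 16 + 12 + 15 = 110 non-suit-Y cards altogether.
After those, each further card must be suit-Y, so 110 + 9 = 119 draws guarantee 9 suit-Y cards.

119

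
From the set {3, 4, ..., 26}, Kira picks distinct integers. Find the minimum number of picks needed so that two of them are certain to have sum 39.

A set avoiding the sum 39 can contain at most one of each pair {x, 39−x}, plus the 10 elements whose complement lies outside the range.
The integers 3, …, 19 (17 of them) are such a set: any two sum to at least 3+4 = 7 and at most 18+19 = 37 < 39.
Pigeonhole: any 18th integer completes one of the 7 pairs, so 18 choices force a sum of 39.

18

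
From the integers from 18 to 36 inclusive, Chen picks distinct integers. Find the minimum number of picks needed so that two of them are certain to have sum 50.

Two chosen integers sum to 50 exactly when both halves of some pair {x, 50−x} with 18 ≤ x ≤ 50−x ≤ 32 are chosen — 7 such pairs.
The remaining 5 elements (those with no distinct partner in range) can never complete a 50-sum, so the worst case takes all of them and one from each pair: 5 + 7 = 12.
The 13th integer has to be the second member of some pair, so 12 + 1 = 13.

13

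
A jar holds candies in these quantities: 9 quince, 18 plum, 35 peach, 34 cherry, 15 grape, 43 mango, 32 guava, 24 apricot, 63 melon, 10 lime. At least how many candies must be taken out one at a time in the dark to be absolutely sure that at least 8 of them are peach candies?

In the worst case for collecting peach candies, every non-peach candy comes out first.
There are 9 + 18 + 34 + 15 + 43 + 32 + 24 + 63 + 10 = 248 non-peach candies altogether.
After those, each further candy must be peach, so 248 + 8 = 256 draws guarantee 8 peach candies.

256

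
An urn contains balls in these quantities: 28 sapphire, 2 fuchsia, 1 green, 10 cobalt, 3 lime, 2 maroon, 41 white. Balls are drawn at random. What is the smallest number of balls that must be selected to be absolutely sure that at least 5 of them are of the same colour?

21

Put each drawn ball into a box by colour. The largest draw with every box below 5 takes min(count, 4) from each colour; colours with fewer than 4 contribute all they have.
Σ min(cᵢ, 4) = 4 + 2 + 1 + 4 + 3 + 2 + 4 = 20.
Draw number 20 + 1 = 21 must push one box to 5.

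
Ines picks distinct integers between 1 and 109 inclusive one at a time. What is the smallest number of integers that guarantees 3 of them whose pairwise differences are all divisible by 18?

Integers whose pairwise differences are multiples of 18 are exactly those sharing a remainder mod 18. The 18 residue classes mod 18 are the pigeonholes.
With 36 integers one could put 2 in each residue class and have no class reach 3.
The 37th integer pushes some class to 3, so 18·2 + 1 = 37.

37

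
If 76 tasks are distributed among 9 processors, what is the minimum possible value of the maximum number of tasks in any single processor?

9

By the pigeonhole principle, the 9 processors are the holes and the 76 tasks are the pigeons.
If every processor held at most 8 tasks, the total would be at most 9 × 8 = 72, which is less than 76.
So some processor holds at least ⌈76/9⌉ = 9 tasks.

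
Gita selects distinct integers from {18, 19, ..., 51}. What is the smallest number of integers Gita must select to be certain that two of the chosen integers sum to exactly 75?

21

Two chosen integers sum to 75 exactly when both halves of some pair {x, 75−x} with 24 ≤ x ≤ 75−x ≤ 51 are chosen — 14 such pairs.
The remaining 6 elements (those with no distinct partner in range) can never complete a 75-sum, so the worst case takes all of them and one from each pair: 6 + 14 = 20.
The 21st integer has to be the second member of some pair, so 20 + 1 = 21.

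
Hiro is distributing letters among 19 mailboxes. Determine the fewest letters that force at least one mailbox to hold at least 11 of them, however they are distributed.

191

With 190 letters one could put exactly 10 in each of the 19 mailboxes, and no mailbox would reach 11.
One more letter must land in a mailbox that already has 10, giving it 11.
So 19 × 10 + 1 = 191 letters are required.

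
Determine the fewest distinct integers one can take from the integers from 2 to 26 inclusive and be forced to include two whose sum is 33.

16

A set avoiding the sum 33 can contain at most one of each pair {x, 33−x}, plus the 5 elements whose complement lies outside the range.
The integers 2, …, 16 (15 of them) are such a set: any two sum to at least 2+3 = 5 and at most 15+16 = 31 < 33.
By the pigeonhole principle, any 16th integer completes one of the 10 pairs, so 16 choices force a sum of 33.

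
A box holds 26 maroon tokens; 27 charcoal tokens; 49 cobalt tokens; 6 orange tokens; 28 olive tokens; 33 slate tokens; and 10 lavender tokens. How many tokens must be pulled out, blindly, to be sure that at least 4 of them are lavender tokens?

In the worst case for collecting lavender tokens, every non-lavender token comes out first.
There are 26 + 27 + 49 + 6 + 28 + 33 = 169 non-lavender tokens altogether.
After those, each further token must be lavender, so 169 + 4 = 173 draws guarantee 4 lavender tokens.

173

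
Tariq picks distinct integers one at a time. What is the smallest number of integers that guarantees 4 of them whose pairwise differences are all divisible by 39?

118

Integers whose pairwise differences are multiples of 39 are exactly those sharing a remainder mod 39. The 39 residue classes mod 39 are the pigeonholes.
With 117 integers one could put 3 in each residue class and have no class reach 4.
The 118th integer pushes some class to 4, so 39·3 + 1 = 118.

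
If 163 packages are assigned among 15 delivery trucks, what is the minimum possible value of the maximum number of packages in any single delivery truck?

By the pigeonhole principle, the 15 delivery trucks are the holes and the 163 packages are the pigeons.
If every delivery truck held at most 10 packages, the total would be at most 15 × 10 = 150, which is less than 163.
So some delivery truck holds at least ⌈163/15⌉ = 11 packages.

11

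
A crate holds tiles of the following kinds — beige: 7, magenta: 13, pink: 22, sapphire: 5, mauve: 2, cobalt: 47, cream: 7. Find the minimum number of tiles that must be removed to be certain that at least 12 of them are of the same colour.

By pigeonhole, the 7 colours are the holes; the tiles drawn are the pigeons.
To avoid 12 of any one colour, the worst case takes at most 11 of each colour, or every tile of a colour that has fewer than 11.
That gives 7 + 11 + 11 + 5 + 2 + 11 + 7 = 54 tiles with no colour reaching 12.
The next tile forces some colour to 12, so 54 + 1 = 55.

55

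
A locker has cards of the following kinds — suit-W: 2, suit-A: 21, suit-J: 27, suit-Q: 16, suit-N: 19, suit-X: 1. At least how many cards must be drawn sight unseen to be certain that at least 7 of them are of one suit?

By pigeonhole, put each drawn card into a box by suit. The largest draw with every box below 7 takes min(count, 6) from each suit; suits with fewer than 6 contribute all they have.
Σ min(cᵢ, 6) = 2 + 6 + 6 + 6 + 6 + 1 = 27.
Draw number 27 + 1 = 28 must push one box to 7.

28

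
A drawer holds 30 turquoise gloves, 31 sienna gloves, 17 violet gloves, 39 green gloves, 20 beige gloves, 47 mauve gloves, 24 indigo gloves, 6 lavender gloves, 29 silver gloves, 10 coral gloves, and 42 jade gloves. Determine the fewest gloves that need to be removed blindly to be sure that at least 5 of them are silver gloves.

271

In the worst case for collecting silver gloves, every non-silver glove comes out first.
There are 30 + 31 + 17 + 39 + 20 + 47 + 24 + 6 + 10 + 42 = 266 non-silver gloves altogether.
After those, each further glove must be silver, so 266 + 5 = 271 draws guarantee 5 silver gloves.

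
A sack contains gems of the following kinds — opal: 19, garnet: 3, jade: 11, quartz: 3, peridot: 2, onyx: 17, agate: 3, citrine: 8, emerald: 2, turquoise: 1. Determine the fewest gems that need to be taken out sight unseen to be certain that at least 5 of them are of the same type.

31

Pigeonhole: the 10 types are the holes; the gems drawn are the pigeons.
To avoid 5 of any one type, the worst case takes at most 4 of each type, or every gem of a type that has fewer than 4.
That gives 4 + 3 + 4 + 3 + 2 + 4 + 3 + 4 + 2 + 1 = 30 gems with no type reaching 5.
The next gem forces some type to 5, so 30 + 1 = 31.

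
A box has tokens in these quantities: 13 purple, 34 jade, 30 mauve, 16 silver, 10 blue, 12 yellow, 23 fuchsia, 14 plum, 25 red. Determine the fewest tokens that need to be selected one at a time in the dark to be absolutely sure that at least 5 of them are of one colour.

37

Put each drawn token into a box by colour. The largest draw with every box below 5 takes min(count, 4) from each colour.
Σ min(cᵢ, 4) = 4 + 4 + 4 + 4 + 4 + 4 + 4 + 4 + 4 = 36.
Draw number 36 + 1 = 37 must push one box to 5.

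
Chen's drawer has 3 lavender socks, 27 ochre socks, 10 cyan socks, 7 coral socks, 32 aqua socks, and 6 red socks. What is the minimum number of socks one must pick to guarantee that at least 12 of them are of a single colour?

An adversary could hand out at most 11 socks per colour (4 colours run out sooner): 3 + 11 + 10 + 7 + 11 + 6 = 48 socks and still no colour has 12.
One more sock lands in a colour already at 11, so 49 draws are enough and 48 are not.

49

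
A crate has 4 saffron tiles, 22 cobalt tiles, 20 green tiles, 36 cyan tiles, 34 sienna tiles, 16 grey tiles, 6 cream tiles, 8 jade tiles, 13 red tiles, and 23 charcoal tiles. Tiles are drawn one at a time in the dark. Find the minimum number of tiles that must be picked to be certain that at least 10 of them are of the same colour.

82

An adversary could hand out at most 9 tiles per colour (saffron, cream, jade run out sooner): 4 + 9 + 9 + 9 + 9 + 9 + 6 + 8 + 9 + 9 = 81 tiles and still no colour has 10.
One more tile lands in a colour already at 9, so 82 draws are enough and 81 are not.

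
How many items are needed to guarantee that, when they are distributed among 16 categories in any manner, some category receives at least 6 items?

81

With 80 items one could put exactly 5 in each of the 16 categories, and no category would reach 6.
Pigeonhole: one more item must land in a category that already has 5, giving it 6.
So 16 × 5 + 1 = 81 items are required.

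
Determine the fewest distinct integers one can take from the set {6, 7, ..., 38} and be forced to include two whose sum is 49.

20

Two chosen integers sum to 49 exactly when both halves of some pair {x, 49−x} with 11 ≤ x ≤ 49−x ≤ 38 are chosen — 14 such pairs.
The remaining 5 elements (those with no distinct partner in range) can never complete a 49-sum, so the worst case takes all of them and one from each pair: 5 + 14 = 19.
The 20th integer has to be the second member of some pair, so 19 + 1 = 20.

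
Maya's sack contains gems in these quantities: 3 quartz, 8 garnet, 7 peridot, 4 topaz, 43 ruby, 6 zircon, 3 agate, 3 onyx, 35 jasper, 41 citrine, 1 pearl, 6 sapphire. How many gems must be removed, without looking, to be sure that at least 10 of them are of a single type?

69

The 12 types are the holes; the gems drawn are the pigeons.
To avoid 10 of any one type, the worst case takes at most 9 of each type, or every gem of a type that has fewer than 9.
That gives 3 + 8 + 7 + 4 + 9 + 6 + 3 + 3 + 9 + 9 + 1 + 6 = 68 gems with no type reaching 10.
The next gem forces some type to 10, so 68 + 1 = 69.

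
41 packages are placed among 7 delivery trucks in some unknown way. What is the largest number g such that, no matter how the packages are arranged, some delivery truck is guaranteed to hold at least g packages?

The 7 delivery trucks are the holes and the 41 packages are the pigeons.
If every delivery truck held at most 5 packages, the total would be at most 7 × 5 = 35, which is less than 41.
So some delivery truck holds at least ⌈41/7⌉ = 6 packages.

6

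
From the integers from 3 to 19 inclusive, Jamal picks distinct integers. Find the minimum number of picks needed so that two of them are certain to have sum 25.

Group the elements by complementary pair {x, 25−x}: {6,19}, {7,18}, {8,17}, …, giving 7 two-element pairs and 3 integers whose partner 25−x falls outside [3,19].
Pigeonhole: treating each of those 10 groups as a pigeonhole, one can pick one integer per group — 10 integers — with no two summing to 25.
The 11th integer lands in an occupied pair, forcing a sum of 25.

11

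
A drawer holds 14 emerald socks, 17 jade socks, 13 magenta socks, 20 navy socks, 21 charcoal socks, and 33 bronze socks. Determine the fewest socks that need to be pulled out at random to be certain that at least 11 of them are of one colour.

61

Put each drawn sock into a box by colour. The largest draw with every box below 11 takes min(count, 10) from each colour.
Σ min(cᵢ, 10) = 10 + 10 + 10 + 10 + 10 + 10 = 60.
Draw number 60 + 1 = 61 must push one box to 11.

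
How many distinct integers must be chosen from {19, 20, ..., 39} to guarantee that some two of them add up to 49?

16

Two chosen integers sum to 49 exactly when both halves of some pair {x, 49−x} with 19 ≤ x ≤ 49−x ≤ 30 are chosen — 6 such pairs.
The remaining 9 elements (those with no distinct partner in range) can never complete a 49-sum, so the worst case takes all of them and one from each pair: 9 + 6 = 15.
Pigeonhole: the 16th integer has to be the second member of some pair, so 15 + 1 = 16.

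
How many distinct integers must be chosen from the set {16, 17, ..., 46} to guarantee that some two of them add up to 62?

17

A set avoiding the sum 62 can contain at most one of each pair {x, 62−x}, plus the 1 element equal to its own complement.
The integers 31, …, 46 (16 of them) are such a set: any two sum to at least 31+32 = 63 > 62.
Any 17th integer completes one of the 15 pairs, so 17 choices force a sum of 62.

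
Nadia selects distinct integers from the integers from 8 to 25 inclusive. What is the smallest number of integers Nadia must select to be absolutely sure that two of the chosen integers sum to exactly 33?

Two chosen integers sum to 33 exactly when both halves of some pair {x, 33−x} with 8 ≤ x ≤ 33−x ≤ 25 are chosen — 9 such pairs.
Every element belongs to one of those pairs, so the worst case picks one from each: 9 integers.
The 10th integer has to be the second member of some pair, so 9 + 1 = 10.

10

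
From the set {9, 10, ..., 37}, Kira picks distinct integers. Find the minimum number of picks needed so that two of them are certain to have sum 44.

17

Two chosen integers sum to 44 exactly when both halves of some pair {x, 44−x} with 9 ≤ x ≤ 44−x ≤ 35 are chosen — 13 such pairs.
The remaining 3 elements (those with no distinct partner in range) can never complete a 44-sum, so the worst case takes all of them and one from each pair: 3 + 13 = 16.
The 17th integer has to be the second member of some pair, so 16 + 1 = 17.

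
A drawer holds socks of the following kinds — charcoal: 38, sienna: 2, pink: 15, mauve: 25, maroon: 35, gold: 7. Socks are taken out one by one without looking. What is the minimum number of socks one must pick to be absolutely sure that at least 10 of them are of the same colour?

The 6 colours are the holes; the socks drawn are the pigeons.
To avoid 10 of any one colour, the worst case takes at most 9 of each colour, or every sock of a colour that has fewer than 9.
That gives 9 + 2 + 9 + 9 + 9 + 7 = 45 socks with no colour reaching 10.
The next sock forces some colour to 10, so 45 + 1 = 46.

46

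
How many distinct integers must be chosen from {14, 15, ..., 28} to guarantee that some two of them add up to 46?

A set avoiding the sum 46 can contain at most one of each pair {x, 46−x}, plus the 5 elements whose complement lies outside the range or equal to its own complement.
The integers 14, …, 23 (10 of them) are such a set: any two sum to at least 14+15 = 29 and at most 22+23 = 45 < 46.
Any 11th integer completes one of the 5 pairs, so 11 choices force a sum of 46.

11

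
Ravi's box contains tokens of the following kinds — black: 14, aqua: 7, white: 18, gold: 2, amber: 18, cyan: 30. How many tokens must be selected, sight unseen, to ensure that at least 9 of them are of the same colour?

42

By pigeonhole, put each drawn token into a box by colour. The largest draw with every box below 9 takes min(count, 8) from each colour; colours with fewer than 8 contribute all they have.
Σ min(cᵢ, 8) = 8 + 7 + 8 + 2 + 8 + 8 = 41.
Draw number 41 + 1 = 42 must push one box to 9.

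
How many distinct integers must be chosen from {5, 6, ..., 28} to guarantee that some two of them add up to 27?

Group the elements by complementary pair {x, 27−x}: {5,22}, {6,21}, {7,20}, …, giving 9 two-element pairs and 6 integers whose partner 27−x falls outside [5,28].
Treating each of those 15 groups as a pigeonhole, one can pick one integer per group — 15 integers — with no two summing to 27.
The 16th integer lands in an occupied pair, forcing a sum of 27.

16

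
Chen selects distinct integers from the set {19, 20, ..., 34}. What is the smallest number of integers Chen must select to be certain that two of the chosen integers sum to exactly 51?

A set avoiding the sum 51 can contain at most one of each pair {x, 51−x}, plus the 2 elements whose complement lies outside the range.
The integers 26, …, 34 (9 of them) are such a set: any two sum to at least 26+27 = 53 > 51.
By pigeonhole, any 10th integer completes one of the 7 pairs, so 10 choices force a sum of 51.

10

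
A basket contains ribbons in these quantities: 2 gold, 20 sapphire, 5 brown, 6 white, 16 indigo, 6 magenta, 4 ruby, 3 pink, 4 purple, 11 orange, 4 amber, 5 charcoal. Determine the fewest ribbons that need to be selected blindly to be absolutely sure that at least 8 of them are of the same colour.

An adversary could hand out at most 7 ribbons per colour (9 colours run out sooner): 2 + 7 + 5 + 6 + 7 + 6 + 4 + 3 + 4 + 7 + 4 + 5 = 60 ribbons and still no colour has 8.
One more ribbon lands in a colour already at 7, so 61 draws are enough and 60 are not.

61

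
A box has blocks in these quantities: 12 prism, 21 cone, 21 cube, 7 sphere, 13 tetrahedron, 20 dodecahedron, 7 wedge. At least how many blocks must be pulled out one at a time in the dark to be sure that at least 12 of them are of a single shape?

Put each drawn block into a box by shape. The largest draw with every box below 12 takes min(count, 11) from each shape; shapes with fewer than 11 contribute all they have.
Σ min(cᵢ, 11) = 11 + 11 + 11 + 7 + 11 + 11 + 7 = 69.
Draw number 69 + 1 = 70 must push one box to 12.

70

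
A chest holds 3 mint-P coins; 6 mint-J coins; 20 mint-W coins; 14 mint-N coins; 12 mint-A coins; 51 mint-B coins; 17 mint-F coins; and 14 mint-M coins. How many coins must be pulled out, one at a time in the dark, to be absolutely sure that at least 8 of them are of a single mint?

52

By pigeonhole, the 8 mints are the holes; the coins drawn are the pigeons.
To avoid 8 of any one mint, the worst case takes at most 7 of each mint, or every coin of a mint that has fewer than 7.
That gives 3 + 6 + 7 + 7 + 7 + 7 + 7 + 7 = 51 coins with no mint reaching 8.
The next coin forces some mint to 8, so 51 + 1 = 52.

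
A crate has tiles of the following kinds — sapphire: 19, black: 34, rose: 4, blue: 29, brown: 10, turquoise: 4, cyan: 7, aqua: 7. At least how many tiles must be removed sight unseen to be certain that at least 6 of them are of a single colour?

The 8 colours are the holes; the tiles drawn are the pigeons.
To avoid 6 of any one colour, the worst case takes at most 5 of each colour, or every tile of a colour that has fewer than 5.
That gives 5 + 5 + 4 + 5 + 5 + 4 + 5 + 5 = 38 tiles with no colour reaching 6.
The next tile forces some colour to 6, so 38 + 1 = 39.

39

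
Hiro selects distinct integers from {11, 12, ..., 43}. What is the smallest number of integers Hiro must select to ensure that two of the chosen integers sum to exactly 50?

20

Group the elements by complementary pair {x, 50−x}: {11,39}, {12,38}, {13,37}, …, giving 14 two-element pairs, the single value 25 (it cannot pair with itself since the integers are distinct), and 4 integers whose partner 50−x falls outside [11,43].
Treating each of those 19 groups as a pigeonhole, one can pick one integer per group — 19 integers — with no two summing to 50.
The 20th integer lands in an occupied pair, forcing a sum of 50.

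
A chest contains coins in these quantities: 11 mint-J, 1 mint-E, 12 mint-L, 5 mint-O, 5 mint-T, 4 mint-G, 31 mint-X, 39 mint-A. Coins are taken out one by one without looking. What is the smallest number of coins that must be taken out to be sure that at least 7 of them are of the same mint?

An adversary could hand out at most 6 coins per mint (4 mints run out sooner): 6 + 1 + 6 + 5 + 5 + 4 + 6 + 6 = 39 coins and still no mint has 7.
By pigeonhole, one more coin lands in a mint already at 6, so 40 draws are enough and 39 are not.

40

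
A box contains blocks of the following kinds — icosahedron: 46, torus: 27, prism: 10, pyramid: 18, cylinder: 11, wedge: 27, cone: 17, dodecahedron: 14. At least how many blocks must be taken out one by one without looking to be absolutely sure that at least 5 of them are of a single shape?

33

By the pigeonhole principle, put each drawn block into a box by shape. The largest draw with every box below 5 takes min(count, 4) from each shape.
Σ min(cᵢ, 4) = 4 + 4 + 4 + 4 + 4 + 4 + 4 + 4 = 32.
Draw number 32 + 1 = 33 must push one box to 5.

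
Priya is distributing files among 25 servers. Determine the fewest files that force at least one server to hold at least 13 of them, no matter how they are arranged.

With 300 files one could put exactly 12 in each of the 25 servers, and no server would reach 13.
By the pigeonhole principle, one more file must land in a server that already has 12, giving it 13.
So 25 × 12 + 1 = 301 files are required.

301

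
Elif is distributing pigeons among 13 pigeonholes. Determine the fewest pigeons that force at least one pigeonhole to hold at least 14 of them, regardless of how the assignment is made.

170

With 169 pigeons one could put exactly 13 in each of the 13 pigeonholes, and no pigeonhole would reach 14.
By pigeonhole, one more pigeon must land in a pigeonhole that already has 13, giving it 14.
So 13 × 13 + 1 = 170 pigeons are required.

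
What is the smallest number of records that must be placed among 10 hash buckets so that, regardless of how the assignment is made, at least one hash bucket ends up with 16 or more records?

With 150 records one could put exactly 15 in each of the 10 hash buckets, and no hash bucket would reach 16.
By the pigeonhole principle, one more record must land in a hash bucket that already has 15, giving it 16.
So 10 × 15 + 1 = 151 records are required.

151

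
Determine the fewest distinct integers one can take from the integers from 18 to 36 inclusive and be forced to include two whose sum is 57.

Two chosen integers sum to 57 exactly when both halves of some pair {x, 57−x} with 21 ≤ x ≤ 57−x ≤ 36 are chosen — 8 such pairs.
The remaining 3 elements (those with no distinct partner in range) can never complete a 57-sum, so the worst case takes all of them and one from each pair: 3 + 8 = 11.
By pigeonhole, the 12th integer has to be the second member of some pair, so 11 + 1 = 12.

12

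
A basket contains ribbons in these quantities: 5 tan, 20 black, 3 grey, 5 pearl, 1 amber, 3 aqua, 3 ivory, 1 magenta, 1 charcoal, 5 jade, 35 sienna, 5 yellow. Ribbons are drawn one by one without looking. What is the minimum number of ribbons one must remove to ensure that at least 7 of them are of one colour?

An adversary could hand out at most 6 ribbons per colour (10 colours run out sooner): 5 + 6 + 3 + 5 + 1 + 3 + 3 + 1 + 1 + 5 + 6 + 5 = 44 ribbons and still no colour has 7.
Pigeonhole: one more ribbon lands in a colour already at 6, so 45 draws are enough and 44 are not.

45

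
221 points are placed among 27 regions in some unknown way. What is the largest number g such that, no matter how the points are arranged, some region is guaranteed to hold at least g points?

9

The 27 regions are the holes and the 221 points are the pigeons.
If every region held at most 8 points, the total would be at most 27 × 8 = 216, which is less than 221.
So some region holds at least ⌈221/27⌉ = 9 points.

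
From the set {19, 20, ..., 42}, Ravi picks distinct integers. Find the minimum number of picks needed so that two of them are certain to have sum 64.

Two chosen integers sum to 64 exactly when both halves of some pair {x, 64−x} with 22 ≤ x ≤ 64−x ≤ 42 are chosen — 10 such pairs.
The remaining 4 elements (those with no distinct partner in range) can never complete a 64-sum, so the worst case takes all of them and one from each pair: 4 + 10 = 14.
Pigeonhole: the 15th integer has to be the second member of some pair, so 14 + 1 = 15.

15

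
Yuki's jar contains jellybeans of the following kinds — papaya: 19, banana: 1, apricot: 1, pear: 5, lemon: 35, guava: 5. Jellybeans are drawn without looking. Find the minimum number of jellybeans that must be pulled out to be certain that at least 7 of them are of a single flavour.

25

Put each drawn jellybean into a box by flavour. The largest draw with every box below 7 takes min(count, 6) from each flavour; flavours with fewer than 6 contribute all they have.
Σ min(cᵢ, 6) = 6 + 1 + 1 + 5 + 6 + 5 = 24.
Draw number 24 + 1 = 25 must push one box to 7.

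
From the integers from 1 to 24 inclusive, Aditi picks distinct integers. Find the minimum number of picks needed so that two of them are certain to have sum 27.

14

Group the elements by complementary pair {x, 27−x}: {3,24}, {4,23}, {5,22}, …, giving 11 two-element pairs and 2 integers whose partner 27−x falls outside [1,24].
Treating each of those 13 groups as a pigeonhole, one can pick one integer per group — 13 integers — with no two summing to 27.
The 14th integer lands in an occupied pair, forcing a sum of 27.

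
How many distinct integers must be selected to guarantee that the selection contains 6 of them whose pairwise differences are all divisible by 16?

81

Integers whose pairwise differences are multiples of 16 are exactly those sharing a remainder mod 16. The 16 residue classes mod 16 are the pigeonholes.
With 80 integers one could put 5 in each residue class and have no class reach 6.
The 81st integer pushes some class to 6, so 16·5 + 1 = 81.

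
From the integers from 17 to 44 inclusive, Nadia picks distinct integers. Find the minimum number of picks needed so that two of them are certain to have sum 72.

Group the elements by complementary pair {x, 72−x}: {28,44}, {29,43}, {30,42}, …, giving 8 two-element pairs, the single value 36 (it cannot pair with itself since the integers are distinct), and 11 integers whose partner 72−x falls outside [17,44].
By the pigeonhole principle, treating each of those 20 groups as a pigeonhole, one can pick one integer per group — 20 integers — with no two summing to 72.
The 21st integer lands in an occupied pair, forcing a sum of 72.

21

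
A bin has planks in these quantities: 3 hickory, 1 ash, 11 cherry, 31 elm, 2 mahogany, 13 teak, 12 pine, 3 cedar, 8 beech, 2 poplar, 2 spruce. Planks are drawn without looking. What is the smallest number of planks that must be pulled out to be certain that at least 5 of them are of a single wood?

34

Pigeonhole: the 11 woods are the holes; the planks drawn are the pigeons.
To avoid 5 of any one wood, the worst case takes at most 4 of each wood, or every plank of a wood that has fewer than 4.
That gives 3 + 1 + 4 + 4 + 2 + 4 + 4 + 3 + 4 + 2 + 2 = 33 planks with no wood reaching 5.
The next plank forces some wood to 5, so 33 + 1 = 34.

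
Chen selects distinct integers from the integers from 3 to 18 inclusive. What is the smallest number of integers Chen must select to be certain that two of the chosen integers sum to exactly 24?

11

A set avoiding the sum 24 can contain at most one of each pair {x, 24−x}, plus the 4 elements whose complement lies outside the range or equal to its own complement.
The integers 3, …, 12 (10 of them) are such a set: any two sum to at least 3+4 = 7 and at most 11+12 = 23 < 24.
Any 11th integer completes one of the 6 pairs, so 11 choices force a sum of 24.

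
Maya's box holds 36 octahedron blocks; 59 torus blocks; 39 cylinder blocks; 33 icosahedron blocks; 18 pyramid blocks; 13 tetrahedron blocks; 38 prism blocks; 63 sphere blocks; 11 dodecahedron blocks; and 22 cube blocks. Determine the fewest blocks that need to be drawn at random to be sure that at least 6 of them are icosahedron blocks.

305

In the worst case for collecting icosahedron blocks, every non-icosahedron block comes out first.
There are 36 + 59 + 39 + 18 + 13 + 38 + 63 + 11 + 22 = 299 non-icosahedron blocks altogether.
After those, each further block must be icosahedron, so 299 + 6 = 305 draws guarantee 6 icosahedron blocks.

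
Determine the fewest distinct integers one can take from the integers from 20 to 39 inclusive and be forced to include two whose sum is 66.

15

A set avoiding the sum 66 can contain at most one of each pair {x, 66−x}, plus the 8 elements whose complement lies outside the range or equal to its own complement.
The integers 20, …, 33 (14 of them) are such a set: any two sum to at least 20+21 = 41 and at most 32+33 = 65 < 66.
Pigeonhole: any 15th integer completes one of the 6 pairs, so 15 choices force a sum of 66.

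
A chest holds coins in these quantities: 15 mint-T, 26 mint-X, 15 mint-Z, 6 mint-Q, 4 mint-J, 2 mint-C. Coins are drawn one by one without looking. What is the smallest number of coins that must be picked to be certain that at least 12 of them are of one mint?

46

By the pigeonhole principle, the 6 mints are the holes; the coins drawn are the pigeons.
To avoid 12 of any one mint, the worst case takes at most 11 of each mint, or every coin of a mint that has fewer than 11.
That gives 11 + 11 + 11 + 6 + 4 + 2 = 45 coins with no mint reaching 12.
The next coin forces some mint to 12, so 45 + 1 = 46.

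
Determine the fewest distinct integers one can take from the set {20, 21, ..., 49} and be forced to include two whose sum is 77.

20

A set avoiding the sum 77 can contain at most one of each pair {x, 77−x}, plus the 8 elements whose complement lies outside the range.
The integers 20, …, 38 (19 of them) are such a set: any two sum to at least 20+21 = 41 and at most 37+38 = 75 < 77.
Any 20th integer completes one of the 11 pairs, so 20 choices force a sum of 77.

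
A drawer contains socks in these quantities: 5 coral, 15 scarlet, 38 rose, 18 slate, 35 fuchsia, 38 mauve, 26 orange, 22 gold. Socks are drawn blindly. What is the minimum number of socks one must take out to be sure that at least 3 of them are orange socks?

In the worst case for collecting orange socks, every non-orange sock comes out first.
There are 5 + 15 + 38 + 18 + 35 + 38 + 22 = 171 non-orange socks altogether.
After those, each further sock must be orange, so 171 + 3 = 174 draws guarantee 3 orange socks.

174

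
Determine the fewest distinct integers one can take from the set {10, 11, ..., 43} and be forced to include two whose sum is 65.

24

Two chosen integers sum to 65 exactly when both halves of some pair {x, 65−x} with 22 ≤ x ≤ 65−x ≤ 43 are chosen — 11 such pairs.
The remaining 12 elements (those with no distinct partner in range) can never complete a 65-sum, so the worst case takes all of them and one from each pair: 12 + 11 = 23.
The 24th integer has to be the second member of some pair, so 23 + 1 = 24.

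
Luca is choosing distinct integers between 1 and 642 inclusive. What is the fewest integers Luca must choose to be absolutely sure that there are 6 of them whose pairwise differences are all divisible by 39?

196

Integers whose pairwise differences are multiples of 39 are exactly those sharing a remainder mod 39. The 39 residue classes mod 39 are the pigeonholes.
With 195 integers one could put 5 in each residue class and have no class reach 6.
The 196th integer pushes some class to 6, so 39·5 + 1 = 196.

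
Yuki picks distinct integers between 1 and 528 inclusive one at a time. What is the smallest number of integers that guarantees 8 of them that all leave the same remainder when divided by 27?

190

Pigeonhole: the 27 residue classes mod 27 are the pigeonholes.
With 189 integers one could put 7 in each residue class and have no class reach 8.
The 190th integer pushes some class to 8, so 27·7 + 1 = 190.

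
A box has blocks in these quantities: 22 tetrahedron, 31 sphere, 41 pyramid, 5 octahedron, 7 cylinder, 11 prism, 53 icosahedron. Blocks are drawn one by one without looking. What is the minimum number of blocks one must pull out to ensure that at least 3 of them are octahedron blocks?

168

In the worst case for collecting octahedron blocks, every non-octahedron block comes out first.
There are 22 + 31 + 41 + 7 + 11 + 53 = 165 non-octahedron blocks altogether.
After those, each further block must be octahedron, so 165 + 3 = 168 draws guarantee 3 octahedron blocks.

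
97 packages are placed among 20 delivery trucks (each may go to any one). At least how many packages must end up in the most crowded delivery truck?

The 20 delivery trucks are the holes and the 97 packages are the pigeons.
If every delivery truck held at most 4 packages, the total would be at most 20 × 4 = 80, which is less than 97.
So some delivery truck holds at least ⌈97/20⌉ = 5 packages.

5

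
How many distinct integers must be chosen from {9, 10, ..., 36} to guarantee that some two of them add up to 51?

Group the elements by complementary pair {x, 51−x}: {15,36}, {16,35}, {17,34}, …, giving 11 two-element pairs and 6 integers whose partner 51−x falls outside [9,36].
Treating each of those 17 groups as a pigeonhole, one can pick one integer per group — 17 integers — with no two summing to 51.
The 18th integer lands in an occupied pair, forcing a sum of 51.

18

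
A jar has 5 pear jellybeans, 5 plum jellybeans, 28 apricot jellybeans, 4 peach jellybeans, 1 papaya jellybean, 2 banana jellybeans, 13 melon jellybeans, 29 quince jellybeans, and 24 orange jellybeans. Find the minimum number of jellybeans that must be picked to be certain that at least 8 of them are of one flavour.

An adversary could hand out at most 7 jellybeans per flavour (5 flavours run out sooner): 5 + 5 + 7 + 4 + 1 + 2 + 7 + 7 + 7 = 45 jellybeans and still no flavour has 8.
By the pigeonhole principle, one more jellybean lands in a flavour already at 7, so 46 draws are enough and 45 are not.

46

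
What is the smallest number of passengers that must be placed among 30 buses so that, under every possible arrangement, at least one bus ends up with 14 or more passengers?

391

With 390 passengers one could put exactly 13 in each of the 30 buses, and no bus would reach 14.
One more passenger must land in a bus that already has 13, giving it 14.
So 30 × 13 + 1 = 391 passengers are required.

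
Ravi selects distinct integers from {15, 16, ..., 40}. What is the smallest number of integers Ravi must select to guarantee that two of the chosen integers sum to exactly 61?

17

A set avoiding the sum 61 can contain at most one of each pair {x, 61−x}, plus the 6 elements whose complement lies outside the range.
The integers 15, …, 30 (16 of them) are such a set: any two sum to at least 15+16 = 31 and at most 29+30 = 59 < 61.
Pigeonhole: any 17th integer completes one of the 10 pairs, so 17 choices force a sum of 61.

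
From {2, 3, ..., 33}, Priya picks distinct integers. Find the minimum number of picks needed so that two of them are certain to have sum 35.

Group the elements by complementary pair {x, 35−x}: {2,33}, {3,32}, {4,31}, …, giving 16 two-element pairs.
By the pigeonhole principle, treating each of those 16 groups as a pigeonhole, one can pick one integer per group — 16 integers — with no two summing to 35.
The 17th integer lands in an occupied pair, forcing a sum of 35.

17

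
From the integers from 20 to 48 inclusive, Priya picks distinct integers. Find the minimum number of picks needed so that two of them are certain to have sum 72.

18

Two chosen integers sum to 72 exactly when both halves of some pair {x, 72−x} with 24 ≤ x ≤ 72−x ≤ 48 are chosen — 12 such pairs.
The remaining 5 elements (those with no distinct partner in range) can never complete a 72-sum, so the worst case takes all of them and one from each pair: 5 + 12 = 17.
The 18th integer has to be the second member of some pair, so 17 + 1 = 18.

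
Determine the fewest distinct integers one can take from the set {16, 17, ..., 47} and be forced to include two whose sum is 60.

Group the elements by complementary pair {x, 60−x}: {16,44}, {17,43}, {18,42}, …, giving 14 two-element pairs, the single value 30 (it cannot pair with itself since the integers are distinct), and 3 integers whose partner 60−x falls outside [16,47].
By the pigeonhole principle, treating each of those 18 groups as a pigeonhole, one can pick one integer per group — 18 integers — with no two summing to 60.
The 19th integer lands in an occupied pair, forcing a sum of 60.

19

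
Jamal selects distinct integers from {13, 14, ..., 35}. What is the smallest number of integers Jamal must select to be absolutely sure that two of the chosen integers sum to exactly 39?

Two chosen integers sum to 39 exactly when both halves of some pair {x, 39−x} with 13 ≤ x ≤ 39−x ≤ 26 are chosen — 7 such pairs.
The remaining 9 elements (those with no distinct partner in range) can never complete a 39-sum, so the worst case takes all of them and one from each pair: 9 + 7 = 16.
The 17th integer has to be the second member of some pair, so 16 + 1 = 17.

17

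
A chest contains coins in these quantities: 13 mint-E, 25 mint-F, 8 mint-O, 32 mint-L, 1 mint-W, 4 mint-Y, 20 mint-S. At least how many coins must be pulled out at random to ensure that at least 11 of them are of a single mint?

54

By the pigeonhole principle, put each drawn coin into a box by mint. The largest draw with every box below 11 takes min(count, 10) from each mint; mints with fewer than 10 contribute all they have.
Σ min(cᵢ, 10) = 10 + 10 + 8 + 10 + 1 + 4 + 10 = 53.
Draw number 53 + 1 = 54 must push one box to 11.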